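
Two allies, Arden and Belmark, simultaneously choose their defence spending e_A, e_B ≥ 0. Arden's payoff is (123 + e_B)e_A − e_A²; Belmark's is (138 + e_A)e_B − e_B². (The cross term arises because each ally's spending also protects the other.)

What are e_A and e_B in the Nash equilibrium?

128, 133

Expanding Arden's payoff: 123e_A + e_Be_A − e_A².
∂π/∂e_A = 123 + e_B − 2e_A = 0, so e_A = 61.5 + 0.5e_B.
Likewise for Belmark: e_B = 69 + 0.5e_A.
Solving the two reaction functions simultaneously: (1 − (0.5)(0.5))e_A = 61.5 + 0.5·69, so 0.75e_A = 96 and e_A = 128.
Then e_B = 69 + 0.5·128 = 133.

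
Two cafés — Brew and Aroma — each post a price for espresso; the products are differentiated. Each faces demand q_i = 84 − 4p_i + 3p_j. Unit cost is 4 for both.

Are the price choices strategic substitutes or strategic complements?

Brew's profit: π = (p_{Brew} − 4)(84 − 4p_{Brew} + 3p_{Aroma}).
∂π/∂p_{Brew} = 100 − 8p_{Brew} + 3p_{Aroma} = 0 ⇒ p_{Brew} = 12.5 + 0.375p_{Aroma}.
The best-response slope dp_{Brew}/dp_{Aroma} = 0.375 > 0: the reaction function is upward-sloping, so the choices are strategic complements.

strategic complements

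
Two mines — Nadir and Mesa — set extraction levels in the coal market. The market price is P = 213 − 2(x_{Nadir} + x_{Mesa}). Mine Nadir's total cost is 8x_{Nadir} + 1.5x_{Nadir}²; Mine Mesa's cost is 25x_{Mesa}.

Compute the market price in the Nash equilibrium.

Mine Nadir's profit: π = x_{Nadir}(213 − 2(x_{Nadir} + x_{Mesa})) − 8x_{Nadir} − 1.5x_{Nadir}².
∂π/∂x_{Nadir} = 205 − 7x_{Nadir} − 2x_{Mesa} = 0, so x_{Nadir} = 205/7 − (2/7)x_{Mesa}.
For Mesa: ∂π/∂x_{Mesa} = 188 − 4x_{Mesa} − 2x_{Nadir} = 0 ⇒ x_{Mesa} = 47 − 0.5x_{Nadir}.
Solving the two reaction functions simultaneously: (1 − (−2/7)(−0.5))x_{Nadir} = 205/7 − (2/7)·47, so (6/7)x_{Nadir} = 111/7 and x_{Nadir} = 18.5.
Then x_{Mesa} = 47 − 0.5·18.5 = 37.75.
Equilibrium price: P = 213 − 2·56.25 = 100.5.

100.5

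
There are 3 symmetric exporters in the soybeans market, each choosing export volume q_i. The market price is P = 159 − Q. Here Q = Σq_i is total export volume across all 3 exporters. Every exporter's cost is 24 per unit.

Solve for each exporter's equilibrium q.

33.75

A representative exporter's profit is π_i = q_i(159 − Q) − 24q_i, with Q = q_i + Σ_{j≠i} q_j.
First-order condition: 135 − 2q_i − Σ_{j≠i} q_j = 0.
In a symmetric equilibrium every exporter chooses the same q, so Σ_{j≠i} q_j = 2q. The condition becomes 135 − 4q = 0, giving q = 135/4 = 33.75.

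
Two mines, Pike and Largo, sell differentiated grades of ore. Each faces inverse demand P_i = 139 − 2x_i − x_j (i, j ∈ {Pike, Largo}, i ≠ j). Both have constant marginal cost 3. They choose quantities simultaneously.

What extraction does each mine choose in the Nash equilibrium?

Mine Pike's profit: π = x_{Pike}(139 − 2x_{Pike} − x_{Largo}) − 3x_{Pike}.
∂π/∂x_{Pike} = 136 − 4x_{Pike} − x_{Largo} = 0 ⇒ x_{Pike} = 34 − 0.25x_{Largo}.
By symmetry x_{Largo} = x_{Pike}; substituting into the reaction function, 1.25x_{Pike} = 34 and x_{Pike} = 27.2.

27.2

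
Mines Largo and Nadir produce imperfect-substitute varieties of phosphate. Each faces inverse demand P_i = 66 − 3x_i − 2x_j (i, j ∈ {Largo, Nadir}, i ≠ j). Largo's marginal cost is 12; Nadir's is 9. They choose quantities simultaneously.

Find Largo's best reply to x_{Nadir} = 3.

Mine Largo's profit: π = x_{Largo}(66 − 3x_{Largo} − 2x_{Nadir}) − 12x_{Largo}.
∂π/∂x_{Largo} = 54 − 6x_{Largo} − 2x_{Nadir} = 0 ⇒ x_{Largo} = 9 − (1/3)x_{Nadir}.
At x_{Nadir} = 3: x_{Largo} = 9 − (1/3)·3 = 8.

8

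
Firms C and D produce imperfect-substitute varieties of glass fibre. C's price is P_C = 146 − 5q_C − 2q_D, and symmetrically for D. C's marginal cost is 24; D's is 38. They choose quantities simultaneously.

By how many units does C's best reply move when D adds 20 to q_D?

Firm C's profit: π = q_C(146 − 5q_C − 2q_D) − 24q_C.
∂π/∂q_C = 122 − 10q_C − 2q_D = 0 ⇒ q_C = 12.2 − 0.2q_D.
The reaction-function slope is −0.2, so a 20-unit rise in q_D moves q_C by −0.2 × 20 = −4. C's best response falls — the actions are strategic substitutes.

-4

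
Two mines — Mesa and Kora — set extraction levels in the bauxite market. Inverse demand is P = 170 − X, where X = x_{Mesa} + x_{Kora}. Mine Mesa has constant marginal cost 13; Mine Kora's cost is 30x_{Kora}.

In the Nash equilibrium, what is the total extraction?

99

Mine Mesa's profit: π = x_{Mesa}(170 − (x_{Mesa} + x_{Kora})) − 13x_{Mesa}.
∂π/∂x_{Mesa} = 157 − 2x_{Mesa} − x_{Kora} = 0, so x_{Mesa} = 78.5 − 0.5x_{Kora}.
By the same steps for Kora: x_{Kora} = 70 − 0.5x_{Mesa}.
Plugging x_{Kora} into Mesa's best response: x_{Mesa} = 78.5 − 0.5(70 − 0.5x_{Mesa}) ⇒ 0.75x_{Mesa} = 43.5, so x_{Mesa} = 58.
Then x_{Kora} = 70 − 0.5·58 = 41.
Total extraction: 58 + 41 = 99.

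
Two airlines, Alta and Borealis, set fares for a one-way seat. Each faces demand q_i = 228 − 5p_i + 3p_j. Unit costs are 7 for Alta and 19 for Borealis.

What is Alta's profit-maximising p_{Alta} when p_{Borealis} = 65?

Alta's profit: π = (p_{Alta} − 7)(228 − 5p_{Alta} + 3p_{Borealis}).
∂π/∂p_{Alta} = 263 − 10p_{Alta} + 3p_{Borealis} = 0 ⇒ p_{Alta} = 26.3 + 0.3p_{Borealis}.
At p_{Borealis} = 65: p_{Alta} = 26.3 + 0.3·65 = 45.8.

45.8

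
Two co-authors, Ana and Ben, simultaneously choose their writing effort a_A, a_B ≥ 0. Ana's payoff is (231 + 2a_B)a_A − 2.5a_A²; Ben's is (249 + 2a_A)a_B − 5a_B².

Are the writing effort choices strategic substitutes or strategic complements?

strategic complements

Expanding Ana's payoff: 231a_A + 2a_Ba_A − 2.5a_A².
∂π/∂a_A = 231 + 2a_B − 5a_A = 0, so a_A = 46.2 + 0.4a_B.
The best-response slope da_A/da_B = 0.4 > 0: the reaction function is upward-sloping, so the choices are strategic complements.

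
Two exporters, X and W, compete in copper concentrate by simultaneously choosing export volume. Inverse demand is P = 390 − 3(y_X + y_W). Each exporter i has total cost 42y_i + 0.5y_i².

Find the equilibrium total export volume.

69.6

Exporter X's profit: π = y_X(390 − 3(y_X + y_W)) − 42y_X − 0.5y_X².
∂π/∂y_X = 348 − 7y_X − 3y_W = 0, so y_X = 348/7 − (3/7)y_W.
The game is symmetric, so in equilibrium y_W = y_X: the reaction function gives (10/7)y_X = 348/7, hence y_X = 34.8.
Total export volume: 34.8 + 34.8 = 69.6.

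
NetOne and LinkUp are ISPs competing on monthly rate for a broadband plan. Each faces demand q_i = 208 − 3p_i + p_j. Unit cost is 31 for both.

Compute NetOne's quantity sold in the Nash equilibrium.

87.6

NetOne's profit: π = (p_{NetOne} − 31)(208 − 3p_{NetOne} + p_{LinkUp}).
∂π/∂p_{NetOne} = 301 − 6p_{NetOne} + p_{LinkUp} = 0 ⇒ p_{NetOne} = 301/6 + (1/6)p_{LinkUp}.
By symmetry p_{LinkUp} = p_{NetOne}; substituting into the reaction function, (5/6)p_{NetOne} = 301/6 and p_{NetOne} = 60.2.
q_{NetOne} = 208 − 3·60.2 + 60.2 = 87.6.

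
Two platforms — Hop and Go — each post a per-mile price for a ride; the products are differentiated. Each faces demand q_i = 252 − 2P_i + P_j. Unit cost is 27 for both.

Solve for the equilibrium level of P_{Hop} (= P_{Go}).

Hop's profit: π = (P_{Hop} − 27)(252 − 2P_{Hop} + P_{Go}).
∂π/∂P_{Hop} = 306 − 4P_{Hop} + P_{Go} = 0 ⇒ P_{Hop} = 76.5 + 0.25P_{Go}.
The game is symmetric, so in equilibrium P_{Go} = P_{Hop}: the reaction function gives 0.75P_{Hop} = 76.5, hence P_{Hop} = 102.

102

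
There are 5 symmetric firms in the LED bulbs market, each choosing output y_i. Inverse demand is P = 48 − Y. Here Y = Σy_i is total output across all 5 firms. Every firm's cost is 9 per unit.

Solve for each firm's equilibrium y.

A representative firm's profit is π_i = y_i(48 − Y) − 9y_i, with Y = y_i + Σ_{j≠i} y_j.
First-order condition: 39 − 2y_i − Σ_{j≠i} y_j = 0.
With identical firms, set every y_j = y: then 39 − 2y − 4y = 0, i.e. y = 39/6 = 6.5.

6.5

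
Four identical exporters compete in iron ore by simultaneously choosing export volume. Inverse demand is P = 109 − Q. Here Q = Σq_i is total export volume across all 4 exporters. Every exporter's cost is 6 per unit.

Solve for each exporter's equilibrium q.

20.6

A representative exporter's profit is π_i = q_i(109 − Q) − 6q_i, with Q = q_i + Σ_{j≠i} q_j.
First-order condition: 103 − 2q_i − Σ_{j≠i} q_j = 0.
With identical exporters, set every q_j = q: then 103 − 2q − 3q = 0, i.e. q = 103/5 = 20.6.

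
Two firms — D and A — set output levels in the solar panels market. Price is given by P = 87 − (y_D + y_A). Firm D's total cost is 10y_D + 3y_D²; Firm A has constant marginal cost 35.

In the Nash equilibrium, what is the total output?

29.4

Firm D's profit: π = y_D(87 − (y_D + y_A)) − 10y_D − 3y_D².
∂π/∂y_D = 77 − 8y_D − y_A = 0, so y_D = 9.625 − 0.125y_A.
For A: ∂π/∂y_A = 52 − 2y_A − y_D = 0 ⇒ y_A = 26 − 0.5y_D.
Plugging y_A into D's best response: y_D = 9.625 − 0.125(26 − 0.5y_D) ⇒ 0.9375y_D = 6.375, so y_D = 6.8.
Then y_A = 26 − 0.5·6.8 = 22.6.
Total output: 6.8 + 22.6 = 29.4.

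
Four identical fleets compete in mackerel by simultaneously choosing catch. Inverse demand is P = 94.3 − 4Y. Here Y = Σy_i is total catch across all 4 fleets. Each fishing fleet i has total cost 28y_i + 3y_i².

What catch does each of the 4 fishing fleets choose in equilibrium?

2.55

A representative fishing fleet's profit is π_i = y_i(94.3 − 4Y) − 28y_i − 3y_i², with Y = y_i + Σ_{j≠i} y_j.
First-order condition: 66.3 − 14y_i − 4Σ_{j≠i} y_j = 0.
With identical fishing fleets, set every y_j = y: then 66.3 − 14y − 12y = 0, i.e. y = 66.3/26 = 2.55.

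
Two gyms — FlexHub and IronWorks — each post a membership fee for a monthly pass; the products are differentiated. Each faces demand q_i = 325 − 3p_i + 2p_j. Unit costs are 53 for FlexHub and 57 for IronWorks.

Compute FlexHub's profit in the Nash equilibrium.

FlexHub's profit: π = (p_{FlexHub} − 53)(325 − 3p_{FlexHub} + 2p_{IronWorks}).
∂π/∂p_{FlexHub} = 484 − 6p_{FlexHub} + 2p_{IronWorks} = 0 ⇒ p_{FlexHub} = 242/3 + (1/3)p_{IronWorks}.
Similarly p_{IronWorks} = 248/3 + (1/3)p_{FlexHub}.
Solving the two reaction functions simultaneously: (1 − (1/3)(1/3))p_{FlexHub} = 242/3 + (1/3)·(248/3), so (8/9)p_{FlexHub} = 974/9 and p_{FlexHub} = 121.75.
Then p_{IronWorks} = 248/3 + (1/3)·121.75 = 123.25.
q_{FlexHub} = 325 − 3·121.75 + 2·123.25 = 206.25.
Profit = (121.75 − 53)·206.25 = 14179.6875.

14179.6875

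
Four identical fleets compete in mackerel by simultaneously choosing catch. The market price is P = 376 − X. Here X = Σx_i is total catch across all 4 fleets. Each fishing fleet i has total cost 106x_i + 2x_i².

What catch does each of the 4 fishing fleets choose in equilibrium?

30

A representative fishing fleet's profit is π_i = x_i(376 − X) − 106x_i − 2x_i², with X = x_i + Σ_{j≠i} x_j.
First-order condition: 270 − 6x_i − Σ_{j≠i} x_j = 0.
With identical fishing fleets, set every x_j = x: then 270 − 6x − 3x = 0, i.e. x = 270/9 = 30.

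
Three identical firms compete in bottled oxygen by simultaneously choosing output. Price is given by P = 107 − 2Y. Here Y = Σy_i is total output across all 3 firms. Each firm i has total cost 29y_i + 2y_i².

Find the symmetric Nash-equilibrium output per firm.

A representative firm's profit is π_i = y_i(107 − 2Y) − 29y_i − 2y_i², with Y = y_i + Σ_{j≠i} y_j.
First-order condition: 78 − 8y_i − 2Σ_{j≠i} y_j = 0.
Imposing symmetry (y_j = y for all j) turns Σ_{j≠i} y_j into 2y, so 78 = 12y and y = 6.5.

6.5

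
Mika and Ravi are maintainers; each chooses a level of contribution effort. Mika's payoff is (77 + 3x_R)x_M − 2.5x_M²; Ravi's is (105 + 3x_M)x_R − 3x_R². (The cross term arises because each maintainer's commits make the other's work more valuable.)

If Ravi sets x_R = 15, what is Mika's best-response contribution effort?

24.4

Expanding Mika's payoff: 77x_M + 3x_Rx_M − 2.5x_M².
∂π/∂x_M = 77 + 3x_R − 5x_M = 0, so x_M = 15.4 + 0.6x_R.
At x_R = 15: x_M = 15.4 + 0.6·15 = 24.4.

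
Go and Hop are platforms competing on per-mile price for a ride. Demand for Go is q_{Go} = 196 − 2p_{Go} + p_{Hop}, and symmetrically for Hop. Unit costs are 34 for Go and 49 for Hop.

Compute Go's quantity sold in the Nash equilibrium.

112

Go's profit: π = (p_{Go} − 34)(196 − 2p_{Go} + p_{Hop}).
∂π/∂p_{Go} = 264 − 4p_{Go} + p_{Hop} = 0 ⇒ p_{Go} = 66 + 0.25p_{Hop}.
Similarly p_{Hop} = 73.5 + 0.25p_{Go}.
Solving the two reaction functions simultaneously: (1 − (0.25)(0.25))p_{Go} = 66 + 0.25·73.5, so 0.9375p_{Go} = 84.375 and p_{Go} = 90.
Then p_{Hop} = 73.5 + 0.25·90 = 96.
q_{Go} = 196 − 2·90 + 96 = 112.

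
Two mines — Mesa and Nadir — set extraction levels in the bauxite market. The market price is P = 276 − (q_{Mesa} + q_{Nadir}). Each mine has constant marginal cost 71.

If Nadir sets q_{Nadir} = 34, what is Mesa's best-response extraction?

Mine Mesa's profit: π = q_{Mesa}(276 − (q_{Mesa} + q_{Nadir})) − 71q_{Mesa}.
∂π/∂q_{Mesa} = 205 − 2q_{Mesa} − q_{Nadir} = 0, so q_{Mesa} = 102.5 − 0.5q_{Nadir}.
At q_{Nadir} = 34: q_{Mesa} = 102.5 − 0.5·34 = 85.5.

85.5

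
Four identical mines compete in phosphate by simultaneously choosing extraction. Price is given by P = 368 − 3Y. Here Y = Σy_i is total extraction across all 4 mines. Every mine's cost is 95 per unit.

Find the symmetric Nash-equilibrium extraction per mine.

18.2

A representative mine's profit is π_i = y_i(368 − 3Y) − 95y_i, with Y = y_i + Σ_{j≠i} y_j.
First-order condition: 273 − 6y_i − 3Σ_{j≠i} y_j = 0.
With identical mines, set every y_j = y: then 273 − 6y − 9y = 0, i.e. y = 273/15 = 18.2.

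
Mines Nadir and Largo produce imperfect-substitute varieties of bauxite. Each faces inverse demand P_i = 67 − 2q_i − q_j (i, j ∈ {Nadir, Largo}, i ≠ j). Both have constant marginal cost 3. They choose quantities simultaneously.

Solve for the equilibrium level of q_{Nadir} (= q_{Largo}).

Mine Nadir's profit: π = q_{Nadir}(67 − 2q_{Nadir} − q_{Largo}) − 3q_{Nadir}.
∂π/∂q_{Nadir} = 64 − 4q_{Nadir} − q_{Largo} = 0 ⇒ q_{Nadir} = 16 − 0.25q_{Largo}.
Setting q_{Nadir} = q_{Largo} in the reaction function: q_{Nadir} = 16 − 0.25q_{Nadir}, so q_{Nadir} = 16 / 1.25 = 12.8.

12.8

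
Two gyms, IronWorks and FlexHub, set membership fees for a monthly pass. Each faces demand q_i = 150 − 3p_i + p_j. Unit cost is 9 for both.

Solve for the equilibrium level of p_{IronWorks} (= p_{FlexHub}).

IronWorks's profit: π = (p_{IronWorks} − 9)(150 − 3p_{IronWorks} + p_{FlexHub}).
∂π/∂p_{IronWorks} = 177 − 6p_{IronWorks} + p_{FlexHub} = 0 ⇒ p_{IronWorks} = 29.5 + (1/6)p_{FlexHub}.
The game is symmetric, so in equilibrium p_{FlexHub} = p_{IronWorks}: the reaction function gives (5/6)p_{IronWorks} = 29.5, hence p_{IronWorks} = 35.4.

35.4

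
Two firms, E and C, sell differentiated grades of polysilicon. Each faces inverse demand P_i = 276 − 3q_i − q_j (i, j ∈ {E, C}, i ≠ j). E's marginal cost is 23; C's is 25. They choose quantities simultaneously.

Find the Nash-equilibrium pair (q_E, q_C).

Firm E's profit: π = q_E(276 − 3q_E − q_C) − 23q_E.
∂π/∂q_E = 253 − 6q_E − q_C = 0 ⇒ q_E = 253/6 − (1/6)q_C.
Similarly q_C = 251/6 − (1/6)q_E.
Plugging q_C into E's best response: q_E = 253/6 − (1/6)(251/6 − (1/6)q_E) ⇒ (35/36)q_E = 1267/36, so q_E = 36.2.
Then q_C = 251/6 − (1/6)·36.2 = 35.8.

36.2, 35.8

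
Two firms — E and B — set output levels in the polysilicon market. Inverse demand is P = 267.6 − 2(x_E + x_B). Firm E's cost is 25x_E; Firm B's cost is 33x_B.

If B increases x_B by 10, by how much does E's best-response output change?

-5

Firm E's profit: π = x_E(267.6 − 2(x_E + x_B)) − 25x_E.
∂π/∂x_E = 242.6 − 4x_E − 2x_B = 0, so x_E = 60.65 − 0.5x_B.
The reaction-function slope is −0.5, so a 10-unit rise in x_B moves x_E by −0.5 × 10 = −5. E's best response falls — the actions are strategic substitutes.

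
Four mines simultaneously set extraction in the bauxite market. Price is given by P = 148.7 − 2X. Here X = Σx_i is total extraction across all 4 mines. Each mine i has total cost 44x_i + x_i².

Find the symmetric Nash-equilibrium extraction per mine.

A representative mine's profit is π_i = x_i(148.7 − 2X) − 44x_i − x_i², with X = x_i + Σ_{j≠i} x_j.
First-order condition: 104.7 − 6x_i − 2Σ_{j≠i} x_j = 0.
In a symmetric equilibrium every mine chooses the same x, so Σ_{j≠i} x_j = 3x. The condition becomes 104.7 − 12x = 0, giving x = 104.7/12 = 8.725.

8.725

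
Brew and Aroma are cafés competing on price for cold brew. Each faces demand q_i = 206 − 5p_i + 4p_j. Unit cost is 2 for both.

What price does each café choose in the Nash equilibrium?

36

Brew's profit: π = (p_{Brew} − 2)(206 − 5p_{Brew} + 4p_{Aroma}).
∂π/∂p_{Brew} = 216 − 10p_{Brew} + 4p_{Aroma} = 0 ⇒ p_{Brew} = 21.6 + 0.4p_{Aroma}.
By symmetry p_{Aroma} = p_{Brew}; substituting into the reaction function, 0.6p_{Brew} = 21.6 and p_{Brew} = 36.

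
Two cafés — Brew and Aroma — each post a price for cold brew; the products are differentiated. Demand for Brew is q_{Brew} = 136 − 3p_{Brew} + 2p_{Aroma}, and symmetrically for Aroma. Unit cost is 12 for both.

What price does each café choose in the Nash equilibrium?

43

Brew's profit: π = (p_{Brew} − 12)(136 − 3p_{Brew} + 2p_{Aroma}).
∂π/∂p_{Brew} = 172 − 6p_{Brew} + 2p_{Aroma} = 0 ⇒ p_{Brew} = 86/3 + (1/3)p_{Aroma}.
The game is symmetric, so in equilibrium p_{Aroma} = p_{Brew}: the reaction function gives (2/3)p_{Brew} = 86/3, hence p_{Brew} = 43.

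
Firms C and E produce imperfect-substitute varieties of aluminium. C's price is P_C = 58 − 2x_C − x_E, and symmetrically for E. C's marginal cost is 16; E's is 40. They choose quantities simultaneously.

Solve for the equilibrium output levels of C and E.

10, 2

Firm C's profit: π = x_C(58 − 2x_C − x_E) − 16x_C.
∂π/∂x_C = 42 − 4x_C − x_E = 0 ⇒ x_C = 10.5 − 0.25x_E.
Similarly x_E = 4.5 − 0.25x_C.
Plugging x_E into C's best response: x_C = 10.5 − 0.25(4.5 − 0.25x_C) ⇒ 0.9375x_C = 9.375, so x_C = 10.
Then x_E = 4.5 − 0.25·10 = 2.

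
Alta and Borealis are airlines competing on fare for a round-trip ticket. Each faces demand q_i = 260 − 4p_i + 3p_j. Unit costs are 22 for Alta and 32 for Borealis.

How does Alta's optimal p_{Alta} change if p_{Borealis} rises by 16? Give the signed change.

Alta's profit: π = (p_{Alta} − 22)(260 − 4p_{Alta} + 3p_{Borealis}).
∂π/∂p_{Alta} = 348 − 8p_{Alta} + 3p_{Borealis} = 0 ⇒ p_{Alta} = 43.5 + 0.375p_{Borealis}.
The reaction-function slope is 0.375, so a 16-unit rise in p_{Borealis} moves p_{Alta} by 0.375 × 16 = 6. Alta's best response rises — the actions are strategic complements.

6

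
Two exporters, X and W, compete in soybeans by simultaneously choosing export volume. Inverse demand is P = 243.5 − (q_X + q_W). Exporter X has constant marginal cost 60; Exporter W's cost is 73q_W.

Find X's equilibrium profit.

Exporter X's profit: π = q_X(243.5 − (q_X + q_W)) − 60q_X.
∂π/∂q_X = 183.5 − 2q_X − q_W = 0, so q_X = 91.75 − 0.5q_W.
By the same steps for W: q_W = 85.25 − 0.5q_X.
Substituting the second reaction function into the first: q_X = 91.75 − 0.5(85.25 − 0.5q_X), which gives 0.75q_X = 49.125 ⇒ q_X = 65.5.
Then q_W = 85.25 − 0.5·65.5 = 52.5.
Price P = 243.5 − 118 = 125.5.
X's profit: (125.5 − 60)·65.5 = 4290.25.

4290.25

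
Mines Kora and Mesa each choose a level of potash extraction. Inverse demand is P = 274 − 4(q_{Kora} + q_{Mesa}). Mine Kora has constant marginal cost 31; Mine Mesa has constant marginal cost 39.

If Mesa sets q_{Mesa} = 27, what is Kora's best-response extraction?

Mine Kora's profit: π = q_{Kora}(274 − 4(q_{Kora} + q_{Mesa})) − 31q_{Kora}.
∂π/∂q_{Kora} = 243 − 8q_{Kora} − 4q_{Mesa} = 0, so q_{Kora} = 30.375 − 0.5q_{Mesa}.
At q_{Mesa} = 27: q_{Kora} = 30.375 − 0.5·27 = 16.875.

16.875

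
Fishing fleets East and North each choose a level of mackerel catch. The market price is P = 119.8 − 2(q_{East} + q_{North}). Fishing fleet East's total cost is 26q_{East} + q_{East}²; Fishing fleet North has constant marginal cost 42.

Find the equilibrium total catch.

Fishing fleet East's profit: π = q_{East}(119.8 − 2(q_{East} + q_{North})) − 26q_{East} − q_{East}².
∂π/∂q_{East} = 93.8 − 6q_{East} − 2q_{North} = 0, so q_{East} = 469/30 − (1/3)q_{North}.
For North: ∂π/∂q_{North} = 77.8 − 4q_{North} − 2q_{East} = 0 ⇒ q_{North} = 19.45 − 0.5q_{East}.
Plugging q_{North} into East's best response: q_{East} = 469/30 − (1/3)(19.45 − 0.5q_{East}) ⇒ (5/6)q_{East} = 9.15, so q_{East} = 10.98.
Then q_{North} = 19.45 − 0.5·10.98 = 13.96.
Total catch: 10.98 + 13.96 = 24.94.

24.94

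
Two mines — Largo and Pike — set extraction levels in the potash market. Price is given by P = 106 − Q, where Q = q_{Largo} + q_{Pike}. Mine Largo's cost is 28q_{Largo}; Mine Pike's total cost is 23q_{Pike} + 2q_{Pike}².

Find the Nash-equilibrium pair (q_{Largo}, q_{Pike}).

35, 8

Mine Largo's profit: π = q_{Largo}(106 − (q_{Largo} + q_{Pike})) − 28q_{Largo}.
∂π/∂q_{Largo} = 78 − 2q_{Largo} − q_{Pike} = 0, so q_{Largo} = 39 − 0.5q_{Pike}.
For Pike: ∂π/∂q_{Pike} = 83 − 6q_{Pike} − q_{Largo} = 0 ⇒ q_{Pike} = 83/6 − (1/6)q_{Largo}.
Solving the two reaction functions simultaneously: (1 − (−0.5)(−1/6))q_{Largo} = 39 − 0.5·(83/6), so (11/12)q_{Largo} = 385/12 and q_{Largo} = 35.
Then q_{Pike} = 83/6 − (1/6)·35 = 8.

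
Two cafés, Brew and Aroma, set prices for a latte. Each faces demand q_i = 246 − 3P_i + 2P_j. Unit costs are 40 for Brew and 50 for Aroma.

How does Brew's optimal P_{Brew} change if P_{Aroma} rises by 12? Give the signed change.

Brew's profit: π = (P_{Brew} − 40)(246 − 3P_{Brew} + 2P_{Aroma}).
∂π/∂P_{Brew} = 366 − 6P_{Brew} + 2P_{Aroma} = 0 ⇒ P_{Brew} = 61 + (1/3)P_{Aroma}.
The reaction-function slope is 1/3, so a 12-unit rise in P_{Aroma} moves P_{Brew} by 1/3 × 12 = 4. Brew's best response rises — the actions are strategic complements.

4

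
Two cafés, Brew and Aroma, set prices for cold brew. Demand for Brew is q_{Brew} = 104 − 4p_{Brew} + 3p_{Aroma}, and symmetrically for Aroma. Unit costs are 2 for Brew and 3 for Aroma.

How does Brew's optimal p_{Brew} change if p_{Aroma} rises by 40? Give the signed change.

Brew's profit: π = (p_{Brew} − 2)(104 − 4p_{Brew} + 3p_{Aroma}).
∂π/∂p_{Brew} = 112 − 8p_{Brew} + 3p_{Aroma} = 0 ⇒ p_{Brew} = 14 + 0.375p_{Aroma}.
The reaction-function slope is 0.375, so a 40-unit rise in p_{Aroma} moves p_{Brew} by 0.375 × 40 = 15. Brew's best response rises — the actions are strategic complements.

15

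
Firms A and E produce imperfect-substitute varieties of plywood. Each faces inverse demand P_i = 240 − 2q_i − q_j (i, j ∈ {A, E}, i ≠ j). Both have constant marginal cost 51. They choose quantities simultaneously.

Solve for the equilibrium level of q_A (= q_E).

37.8

Firm A's profit: π = q_A(240 − 2q_A − q_E) − 51q_A.
∂π/∂q_A = 189 − 4q_A − q_E = 0 ⇒ q_A = 47.25 − 0.25q_E.
By symmetry q_E = q_A; substituting into the reaction function, 1.25q_A = 47.25 and q_A = 37.8.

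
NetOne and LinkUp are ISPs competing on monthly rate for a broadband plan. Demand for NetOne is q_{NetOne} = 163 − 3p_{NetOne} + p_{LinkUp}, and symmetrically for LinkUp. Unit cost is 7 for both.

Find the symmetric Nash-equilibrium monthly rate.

NetOne's profit: π = (p_{NetOne} − 7)(163 − 3p_{NetOne} + p_{LinkUp}).
∂π/∂p_{NetOne} = 184 − 6p_{NetOne} + p_{LinkUp} = 0 ⇒ p_{NetOne} = 92/3 + (1/6)p_{LinkUp}.
Setting p_{NetOne} = p_{LinkUp} in the reaction function: p_{NetOne} = 92/3 + (1/6)p_{NetOne}, so p_{NetOne} = (92/3) / (5/6) = 36.8.

36.8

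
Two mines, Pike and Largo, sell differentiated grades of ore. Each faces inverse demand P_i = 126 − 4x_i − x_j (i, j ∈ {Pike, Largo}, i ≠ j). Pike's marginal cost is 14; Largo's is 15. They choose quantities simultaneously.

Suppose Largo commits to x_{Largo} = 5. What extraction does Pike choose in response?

13.375

Mine Pike's profit: π = x_{Pike}(126 − 4x_{Pike} − x_{Largo}) − 14x_{Pike}.
∂π/∂x_{Pike} = 112 − 8x_{Pike} − x_{Largo} = 0 ⇒ x_{Pike} = 14 − 0.125x_{Largo}.
At x_{Largo} = 5: x_{Pike} = 14 − 0.125·5 = 13.375.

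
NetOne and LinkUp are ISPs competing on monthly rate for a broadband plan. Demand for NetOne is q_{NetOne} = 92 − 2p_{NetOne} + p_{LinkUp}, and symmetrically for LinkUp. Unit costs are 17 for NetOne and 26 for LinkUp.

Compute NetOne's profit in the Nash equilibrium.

NetOne's profit: π = (p_{NetOne} − 17)(92 − 2p_{NetOne} + p_{LinkUp}).
∂π/∂p_{NetOne} = 126 − 4p_{NetOne} + p_{LinkUp} = 0 ⇒ p_{NetOne} = 31.5 + 0.25p_{LinkUp}.
Similarly p_{LinkUp} = 36 + 0.25p_{NetOne}.
Solving the two reaction functions simultaneously: (1 − (0.25)(0.25))p_{NetOne} = 31.5 + 0.25·36, so 0.9375p_{NetOne} = 40.5 and p_{NetOne} = 43.2.
Then p_{LinkUp} = 36 + 0.25·43.2 = 46.8.
q_{NetOne} = 92 − 2·43.2 + 46.8 = 52.4.
Profit = (43.2 − 17)·52.4 = 1372.88.

1372.88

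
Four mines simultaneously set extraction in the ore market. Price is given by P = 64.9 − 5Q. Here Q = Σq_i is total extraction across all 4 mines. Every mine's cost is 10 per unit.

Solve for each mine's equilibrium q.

A representative mine's profit is π_i = q_i(64.9 − 5Q) − 10q_i, with Q = q_i + Σ_{j≠i} q_j.
First-order condition: 54.9 − 10q_i − 5Σ_{j≠i} q_j = 0.
In a symmetric equilibrium every mine chooses the same q, so Σ_{j≠i} q_j = 3q. The condition becomes 54.9 − 25q = 0, giving q = 54.9/25 = 2.196.

2.196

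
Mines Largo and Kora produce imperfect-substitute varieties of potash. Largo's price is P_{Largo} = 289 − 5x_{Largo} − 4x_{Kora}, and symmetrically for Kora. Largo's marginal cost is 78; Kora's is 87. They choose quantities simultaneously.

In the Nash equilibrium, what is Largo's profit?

Mine Largo's profit: π = x_{Largo}(289 − 5x_{Largo} − 4x_{Kora}) − 78x_{Largo}.
∂π/∂x_{Largo} = 211 − 10x_{Largo} − 4x_{Kora} = 0 ⇒ x_{Largo} = 21.1 − 0.4x_{Kora}.
Similarly x_{Kora} = 20.2 − 0.4x_{Largo}.
Solving the two reaction functions simultaneously: (1 − (−0.4)(−0.4))x_{Largo} = 21.1 − 0.4·20.2, so 0.84x_{Largo} = 13.02 and x_{Largo} = 15.5.
Then x_{Kora} = 20.2 − 0.4·15.5 = 14.
P_{Largo} = 289 − 5·15.5 − 4·14 = 155.5.
Profit = (155.5 − 78)·15.5 = 1201.25.

1201.25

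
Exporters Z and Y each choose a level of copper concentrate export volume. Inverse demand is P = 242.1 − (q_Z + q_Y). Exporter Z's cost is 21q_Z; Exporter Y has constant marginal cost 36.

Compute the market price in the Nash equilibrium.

99.7

Exporter Z's profit: π = q_Z(242.1 − (q_Z + q_Y)) − 21q_Z.
∂π/∂q_Z = 221.1 − 2q_Z − q_Y = 0, so q_Z = 110.55 − 0.5q_Y.
By the same steps for Y: q_Y = 103.05 − 0.5q_Z.
Plugging q_Y into Z's best response: q_Z = 110.55 − 0.5(103.05 − 0.5q_Z) ⇒ 0.75q_Z = 59.025, so q_Z = 78.7.
Then q_Y = 103.05 − 0.5·78.7 = 63.7.
Equilibrium price: P = 242.1 − 142.4 = 99.7.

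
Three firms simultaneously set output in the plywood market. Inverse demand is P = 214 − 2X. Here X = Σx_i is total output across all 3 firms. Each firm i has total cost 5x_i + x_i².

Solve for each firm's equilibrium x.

A representative firm's profit is π_i = x_i(214 − 2X) − 5x_i − x_i², with X = x_i + Σ_{j≠i} x_j.
First-order condition: 209 − 6x_i − 2Σ_{j≠i} x_j = 0.
Imposing symmetry (x_j = x for all j) turns Σ_{j≠i} x_j into 2x, so 209 = 10x and x = 20.9.

20.9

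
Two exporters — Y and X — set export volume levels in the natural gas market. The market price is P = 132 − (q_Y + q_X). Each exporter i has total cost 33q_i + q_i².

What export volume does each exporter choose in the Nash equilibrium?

Exporter Y's profit: π = q_Y(132 − (q_Y + q_X)) − 33q_Y − q_Y².
∂π/∂q_Y = 99 − 4q_Y − q_X = 0, so q_Y = 24.75 − 0.25q_X.
Setting q_Y = q_X in the reaction function: q_Y = 24.75 − 0.25q_Y, so q_Y = 24.75 / 1.25 = 19.8.

19.8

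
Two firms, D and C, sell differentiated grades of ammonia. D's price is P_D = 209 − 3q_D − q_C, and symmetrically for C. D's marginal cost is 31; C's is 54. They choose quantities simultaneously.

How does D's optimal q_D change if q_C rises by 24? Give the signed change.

-4

Firm D's profit: π = q_D(209 − 3q_D − q_C) − 31q_D.
∂π/∂q_D = 178 − 6q_D − q_C = 0 ⇒ q_D = 89/3 − (1/6)q_C.
The reaction-function slope is −1/6, so a 24-unit rise in q_C moves q_D by −1/6 × 24 = −4. D's best response falls — the actions are strategic substitutes.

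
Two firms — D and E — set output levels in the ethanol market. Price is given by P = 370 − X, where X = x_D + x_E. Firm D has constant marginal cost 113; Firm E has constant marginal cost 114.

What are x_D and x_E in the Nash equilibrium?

Firm D's profit: π = x_D(370 − (x_D + x_E)) − 113x_D.
∂π/∂x_D = 257 − 2x_D − x_E = 0, so x_D = 128.5 − 0.5x_E.
By the same steps for E: x_E = 128 − 0.5x_D.
Plugging x_E into D's best response: x_D = 128.5 − 0.5(128 − 0.5x_D) ⇒ 0.75x_D = 64.5, so x_D = 86.
Then x_E = 128 − 0.5·86 = 85.

86, 85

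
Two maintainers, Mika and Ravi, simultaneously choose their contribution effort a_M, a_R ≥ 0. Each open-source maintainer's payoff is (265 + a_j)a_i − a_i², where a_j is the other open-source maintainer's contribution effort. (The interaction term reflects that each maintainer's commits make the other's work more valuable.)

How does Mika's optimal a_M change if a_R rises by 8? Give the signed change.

Mika's payoff is (265 + a_R)a_M − a_M².
∂π/∂a_M = 265 + a_R − 2a_M = 0, so a_M = 132.5 + 0.5a_R.
The reaction-function slope is 0.5, so an 8-unit rise in a_R moves a_M by 0.5 × 8 = 4. Mika's best response rises — the actions are strategic complements.

4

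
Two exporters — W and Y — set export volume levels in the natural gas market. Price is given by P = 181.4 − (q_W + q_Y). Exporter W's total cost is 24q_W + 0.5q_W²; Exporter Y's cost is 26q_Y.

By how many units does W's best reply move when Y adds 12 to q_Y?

Exporter W's profit: π = q_W(181.4 − (q_W + q_Y)) − 24q_W − 0.5q_W².
∂π/∂q_W = 157.4 − 3q_W − q_Y = 0, so q_W = 787/15 − (1/3)q_Y.
The reaction-function slope is −1/3, so a 12-unit rise in q_Y moves q_W by −1/3 × 12 = −4. W's best response falls — the actions are strategic substitutes.

-4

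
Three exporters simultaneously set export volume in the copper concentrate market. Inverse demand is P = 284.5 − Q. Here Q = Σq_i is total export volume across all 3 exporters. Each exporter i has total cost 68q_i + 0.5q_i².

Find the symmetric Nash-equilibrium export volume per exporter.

43.3

A representative exporter's profit is π_i = q_i(284.5 − Q) − 68q_i − 0.5q_i², with Q = q_i + Σ_{j≠i} q_j.
First-order condition: 216.5 − 3q_i − Σ_{j≠i} q_j = 0.
Imposing symmetry (q_j = q for all j) turns Σ_{j≠i} q_j into 2q, so 216.5 = 5q and q = 43.3.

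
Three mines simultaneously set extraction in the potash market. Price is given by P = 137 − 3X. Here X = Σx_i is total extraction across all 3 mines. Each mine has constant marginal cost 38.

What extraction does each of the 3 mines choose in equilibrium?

8.25

A representative mine's profit is π_i = x_i(137 − 3X) − 38x_i, with X = x_i + Σ_{j≠i} x_j.
First-order condition: 99 − 6x_i − 3Σ_{j≠i} x_j = 0.
In a symmetric equilibrium every mine chooses the same x, so Σ_{j≠i} x_j = 2x. The condition becomes 99 − 12x = 0, giving x = 99/12 = 8.25.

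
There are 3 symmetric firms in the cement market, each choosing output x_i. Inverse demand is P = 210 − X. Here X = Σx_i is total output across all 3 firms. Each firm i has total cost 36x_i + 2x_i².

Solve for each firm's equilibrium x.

21.75

A representative firm's profit is π_i = x_i(210 − X) − 36x_i − 2x_i², with X = x_i + Σ_{j≠i} x_j.
First-order condition: 174 − 6x_i − Σ_{j≠i} x_j = 0.
Imposing symmetry (x_j = x for all j) turns Σ_{j≠i} x_j into 2x, so 174 = 8x and x = 21.75.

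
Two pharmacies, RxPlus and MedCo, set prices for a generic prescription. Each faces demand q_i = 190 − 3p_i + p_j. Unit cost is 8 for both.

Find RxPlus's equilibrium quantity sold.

104.4

RxPlus's profit: π = (p_{RxPlus} − 8)(190 − 3p_{RxPlus} + p_{MedCo}).
∂π/∂p_{RxPlus} = 214 − 6p_{RxPlus} + p_{MedCo} = 0 ⇒ p_{RxPlus} = 107/3 + (1/6)p_{MedCo}.
Setting p_{RxPlus} = p_{MedCo} in the reaction function: p_{RxPlus} = 107/3 + (1/6)p_{RxPlus}, so p_{RxPlus} = (107/3) / (5/6) = 42.8.
q_{RxPlus} = 190 − 3·42.8 + 42.8 = 104.4.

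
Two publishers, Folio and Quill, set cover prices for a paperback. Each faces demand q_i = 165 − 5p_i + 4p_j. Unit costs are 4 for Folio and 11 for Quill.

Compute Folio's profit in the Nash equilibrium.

Folio's profit: π = (p_{Folio} − 4)(165 − 5p_{Folio} + 4p_{Quill}).
∂π/∂p_{Folio} = 185 − 10p_{Folio} + 4p_{Quill} = 0 ⇒ p_{Folio} = 18.5 + 0.4p_{Quill}.
Similarly p_{Quill} = 22 + 0.4p_{Folio}.
Substituting the second reaction function into the first: p_{Folio} = 18.5 + 0.4(22 + 0.4p_{Folio}), which gives 0.84p_{Folio} = 27.3 ⇒ p_{Folio} = 32.5.
Then p_{Quill} = 22 + 0.4·32.5 = 35.
q_{Folio} = 165 − 5·32.5 + 4·35 = 142.5.
Profit = (32.5 − 4)·142.5 = 4061.25.

4061.25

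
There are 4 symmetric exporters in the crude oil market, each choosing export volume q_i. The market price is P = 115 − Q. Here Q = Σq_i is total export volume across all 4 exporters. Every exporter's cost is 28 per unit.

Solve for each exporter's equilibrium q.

17.4

A representative exporter's profit is π_i = q_i(115 − Q) − 28q_i, with Q = q_i + Σ_{j≠i} q_j.
First-order condition: 87 − 2q_i − Σ_{j≠i} q_j = 0.
With identical exporters, set every q_j = q: then 87 − 2q − 3q = 0, i.e. q = 87/5 = 17.4.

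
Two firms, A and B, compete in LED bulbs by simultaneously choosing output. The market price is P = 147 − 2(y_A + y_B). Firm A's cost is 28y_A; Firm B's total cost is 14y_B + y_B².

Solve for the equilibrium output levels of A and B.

Firm A's profit: π = y_A(147 − 2(y_A + y_B)) − 28y_A.
∂π/∂y_A = 119 − 4y_A − 2y_B = 0, so y_A = 29.75 − 0.5y_B.
For B: ∂π/∂y_B = 133 − 6y_B − 2y_A = 0 ⇒ y_B = 133/6 − (1/3)y_A.
Substituting the second reaction function into the first: y_A = 29.75 − 0.5(133/6 − (1/3)y_A), which gives (5/6)y_A = 56/3 ⇒ y_A = 22.4.
Then y_B = 133/6 − (1/3)·22.4 = 14.7.

22.4, 14.7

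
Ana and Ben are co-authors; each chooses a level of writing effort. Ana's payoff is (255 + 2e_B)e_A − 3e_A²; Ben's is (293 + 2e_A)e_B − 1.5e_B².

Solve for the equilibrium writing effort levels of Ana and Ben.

96.5, 162

Expanding Ana's payoff: 255e_A + 2e_Be_A − 3e_A².
∂π/∂e_A = 255 + 2e_B − 6e_A = 0, so e_A = 42.5 + (1/3)e_B.
Likewise for Ben: e_B = 293/3 + (2/3)e_A.
Substituting the second reaction function into the first: e_A = 42.5 + (1/3)(293/3 + (2/3)e_A), which gives (7/9)e_A = 1351/18 ⇒ e_A = 96.5.
Then e_B = 293/3 + (2/3)·96.5 = 162.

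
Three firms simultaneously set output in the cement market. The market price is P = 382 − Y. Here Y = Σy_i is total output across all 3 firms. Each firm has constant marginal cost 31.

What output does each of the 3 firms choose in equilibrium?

A representative firm's profit is π_i = y_i(382 − Y) − 31y_i, with Y = y_i + Σ_{j≠i} y_j.
First-order condition: 351 − 2y_i − Σ_{j≠i} y_j = 0.
With identical firms, set every y_j = y: then 351 − 2y − 2y = 0, i.e. y = 351/4 = 87.75.

87.75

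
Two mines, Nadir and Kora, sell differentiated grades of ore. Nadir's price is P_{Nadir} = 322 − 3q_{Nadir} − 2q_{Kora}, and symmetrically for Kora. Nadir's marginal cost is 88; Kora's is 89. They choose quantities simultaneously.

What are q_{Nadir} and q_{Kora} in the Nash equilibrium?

Mine Nadir's profit: π = q_{Nadir}(322 − 3q_{Nadir} − 2q_{Kora}) − 88q_{Nadir}.
∂π/∂q_{Nadir} = 234 − 6q_{Nadir} − 2q_{Kora} = 0 ⇒ q_{Nadir} = 39 − (1/3)q_{Kora}.
Similarly q_{Kora} = 233/6 − (1/3)q_{Nadir}.
Substituting the second reaction function into the first: q_{Nadir} = 39 − (1/3)(233/6 − (1/3)q_{Nadir}), which gives (8/9)q_{Nadir} = 469/18 ⇒ q_{Nadir} = 29.3125.
Then q_{Kora} = 233/6 − (1/3)·29.3125 = 29.0625.

29.3125, 29.0625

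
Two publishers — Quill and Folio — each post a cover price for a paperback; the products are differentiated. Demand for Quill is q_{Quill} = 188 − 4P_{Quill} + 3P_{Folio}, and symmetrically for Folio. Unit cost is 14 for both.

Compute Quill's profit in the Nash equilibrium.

Quill's profit: π = (P_{Quill} − 14)(188 − 4P_{Quill} + 3P_{Folio}).
∂π/∂P_{Quill} = 244 − 8P_{Quill} + 3P_{Folio} = 0 ⇒ P_{Quill} = 30.5 + 0.375P_{Folio}.
The game is symmetric, so in equilibrium P_{Folio} = P_{Quill}: the reaction function gives 0.625P_{Quill} = 30.5, hence P_{Quill} = 48.8.
q_{Quill} = 188 − 4·48.8 + 3·48.8 = 139.2.
Profit = (48.8 − 14)·139.2 = 4844.16.

4844.16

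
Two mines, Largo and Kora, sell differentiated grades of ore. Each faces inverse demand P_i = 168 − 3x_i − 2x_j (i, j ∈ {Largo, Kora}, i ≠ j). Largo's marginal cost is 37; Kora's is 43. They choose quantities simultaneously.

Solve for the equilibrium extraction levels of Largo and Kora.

16.75, 15.25

Mine Largo's profit: π = x_{Largo}(168 − 3x_{Largo} − 2x_{Kora}) − 37x_{Largo}.
∂π/∂x_{Largo} = 131 − 6x_{Largo} − 2x_{Kora} = 0 ⇒ x_{Largo} = 131/6 − (1/3)x_{Kora}.
Similarly x_{Kora} = 125/6 − (1/3)x_{Largo}.
Substituting the second reaction function into the first: x_{Largo} = 131/6 − (1/3)(125/6 − (1/3)x_{Largo}), which gives (8/9)x_{Largo} = 134/9 ⇒ x_{Largo} = 16.75.
Then x_{Kora} = 125/6 − (1/3)·16.75 = 15.25.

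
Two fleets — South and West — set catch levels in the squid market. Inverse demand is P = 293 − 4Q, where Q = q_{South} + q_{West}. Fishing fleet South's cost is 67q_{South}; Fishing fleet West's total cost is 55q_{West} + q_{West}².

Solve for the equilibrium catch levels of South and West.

Fishing fleet South's profit: π = q_{South}(293 − 4(q_{South} + q_{West})) − 67q_{South}.
∂π/∂q_{South} = 226 − 8q_{South} − 4q_{West} = 0, so q_{South} = 28.25 − 0.5q_{West}.
For West: ∂π/∂q_{West} = 238 − 10q_{West} − 4q_{South} = 0 ⇒ q_{West} = 23.8 − 0.4q_{South}.
Solving the two reaction functions simultaneously: (1 − (−0.5)(−0.4))q_{South} = 28.25 − 0.5·23.8, so 0.8q_{South} = 16.35 and q_{South} = 20.4375.
Then q_{West} = 23.8 − 0.4·20.4375 = 15.625.

20.4375, 15.625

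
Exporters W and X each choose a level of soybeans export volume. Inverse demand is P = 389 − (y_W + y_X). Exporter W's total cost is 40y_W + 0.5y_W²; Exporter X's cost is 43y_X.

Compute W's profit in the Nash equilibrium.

Exporter W's profit: π = y_W(389 − (y_W + y_X)) − 40y_W − 0.5y_W².
∂π/∂y_W = 349 − 3y_W − y_X = 0, so y_W = 349/3 − (1/3)y_X.
For X: ∂π/∂y_X = 346 − 2y_X − y_W = 0 ⇒ y_X = 173 − 0.5y_W.
Plugging y_X into W's best response: y_W = 349/3 − (1/3)(173 − 0.5y_W) ⇒ (5/6)y_W = 176/3, so y_W = 70.4.
Then y_X = 173 − 0.5·70.4 = 137.8.
Price P = 389 − 208.2 = 180.8.
W's profit: (180.8 − 40)·70.4 − 0.5(70.4)² = 7434.24.

7434.24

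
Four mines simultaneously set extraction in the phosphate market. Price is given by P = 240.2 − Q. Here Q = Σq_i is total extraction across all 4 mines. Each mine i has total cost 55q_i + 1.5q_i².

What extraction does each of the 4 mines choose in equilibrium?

A representative mine's profit is π_i = q_i(240.2 − Q) − 55q_i − 1.5q_i², with Q = q_i + Σ_{j≠i} q_j.
First-order condition: 185.2 − 5q_i − Σ_{j≠i} q_j = 0.
Imposing symmetry (q_j = q for all j) turns Σ_{j≠i} q_j into 3q, so 185.2 = 8q and q = 23.15.

23.15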